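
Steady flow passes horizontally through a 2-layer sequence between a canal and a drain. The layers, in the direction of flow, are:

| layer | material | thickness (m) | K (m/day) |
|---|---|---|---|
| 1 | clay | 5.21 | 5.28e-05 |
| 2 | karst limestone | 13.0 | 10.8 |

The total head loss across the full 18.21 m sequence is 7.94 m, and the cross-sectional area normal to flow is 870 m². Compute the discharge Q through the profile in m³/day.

Flow is perpendicular to layering, so the layers act in series and the equivalent K is the thickness-weighted harmonic mean.
Total thickness L = 5.21 + 13.0 = 18.21 m.
Σ(b_i/K_i) = 5.21/5.28e-05 + 13.0/10.8 = 98675 d.
K_eq = L / Σ(b_i/K_i) = 18.21 / 98675 = 0.0001845 m/day.
Q = K_eq · A · (Δh/L) = 0.0001845 × 870 × (7.94/18.21) = 0.07001 m³/day.

0.0700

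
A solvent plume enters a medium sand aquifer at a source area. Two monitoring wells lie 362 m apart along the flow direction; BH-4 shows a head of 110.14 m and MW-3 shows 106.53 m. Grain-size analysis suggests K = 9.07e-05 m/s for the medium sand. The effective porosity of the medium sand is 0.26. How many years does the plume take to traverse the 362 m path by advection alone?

3.30

Convert K: 9.07e-05 m/s × 86400 = 7.836 m/day.
Hydraulic gradient i = (110.14 − 106.53) / 362 = 3.61 / 362 = 0.009972.
Darcy flux q = K · i = 7.836 × 0.009972 = 0.07815 m/day.
Seepage velocity v = q / n_e = 0.07815 / 0.26 = 0.3006 m/day.
Travel time t = L / v = 362 / 0.3006 = 1204 days = 3.297 years.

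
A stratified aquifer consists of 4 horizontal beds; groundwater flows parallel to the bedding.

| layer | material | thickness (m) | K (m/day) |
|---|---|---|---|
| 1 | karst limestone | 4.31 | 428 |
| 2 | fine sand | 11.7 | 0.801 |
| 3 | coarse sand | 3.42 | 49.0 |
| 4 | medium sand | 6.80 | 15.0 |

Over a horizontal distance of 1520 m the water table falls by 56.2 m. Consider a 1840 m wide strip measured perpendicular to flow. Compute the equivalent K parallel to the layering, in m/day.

Flow is parallel to layering, so each bed carries its own Darcy discharge and the transmissivities add.
Σ(K_i·b_i) = 428×4.31 + 0.801×11.7 + 49.0×3.42 + 15.0×6.80 = 2124 m²/day.
Total thickness b = 26.23 m, so K_eq = Σ(K_i·b_i)/b = 80.96 m/day.

81.0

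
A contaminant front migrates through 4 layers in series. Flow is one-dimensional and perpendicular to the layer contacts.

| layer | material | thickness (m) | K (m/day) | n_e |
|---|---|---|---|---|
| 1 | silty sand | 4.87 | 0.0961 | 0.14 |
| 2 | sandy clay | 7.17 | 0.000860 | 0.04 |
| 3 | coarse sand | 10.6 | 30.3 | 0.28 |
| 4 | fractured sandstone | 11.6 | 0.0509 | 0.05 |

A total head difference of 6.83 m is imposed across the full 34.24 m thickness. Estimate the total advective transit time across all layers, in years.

15.6

With flow normal to the layers, continuity requires the same specific discharge q through every layer.
Σ(b_i/K_i) = 4.87/0.0961 + 7.17/0.000860 + 10.6/30.3 + 11.6/0.0509 = 8616 d.
q = Δh / Σ(b_i/K_i) = 6.83 / 8616 = 0.0007927 m/day.
In each layer the seepage velocity is v_i = q/n_i, so the layer transit time is t_i = b_i·n_i / q:
  layer 1 (silty sand): t_1 = 4.87 × 0.14 / 0.0007927 = 860.1 d
  layer 2 (sandy clay): t_2 = 7.17 × 0.04 / 0.0007927 = 361.8 d
  layer 3 (coarse sand): t_3 = 10.6 × 0.28 / 0.0007927 = 3744 d
  layer 4 (fractured sandstone): t_4 = 11.6 × 0.05 / 0.0007927 = 731.7 d
Total t = Σ t_i = 5698 days = 15.60 years.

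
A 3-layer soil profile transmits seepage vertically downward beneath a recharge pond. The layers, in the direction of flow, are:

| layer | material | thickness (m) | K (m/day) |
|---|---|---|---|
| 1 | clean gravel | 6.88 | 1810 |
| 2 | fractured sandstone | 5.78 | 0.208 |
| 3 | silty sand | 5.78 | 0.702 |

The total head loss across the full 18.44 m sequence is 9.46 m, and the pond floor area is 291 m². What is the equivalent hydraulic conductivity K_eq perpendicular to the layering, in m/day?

Flow is perpendicular to layering, so the layers act in series and the equivalent K is the thickness-weighted harmonic mean.
Total thickness L = 6.88 + 5.78 + 5.78 = 18.44 m.
Σ(b_i/K_i) = 6.88/1810 + 5.78/0.208 + 5.78/0.702 = 36.03 d.
K_eq = L / Σ(b_i/K_i) = 18.44 / 36.03 = 0.5119 m/day.

0.512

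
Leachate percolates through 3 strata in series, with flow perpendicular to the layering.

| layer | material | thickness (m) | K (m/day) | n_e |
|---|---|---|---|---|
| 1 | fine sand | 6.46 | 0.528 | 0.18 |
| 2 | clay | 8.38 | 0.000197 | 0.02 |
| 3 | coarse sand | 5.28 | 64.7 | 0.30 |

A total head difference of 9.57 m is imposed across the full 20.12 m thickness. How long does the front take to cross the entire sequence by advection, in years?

35.5

With flow normal to the layers, continuity requires the same specific discharge q through every layer.
Σ(b_i/K_i) = 6.46/0.528 + 8.38/0.000197 + 5.28/64.7 = 42550 d.
q = Δh / Σ(b_i/K_i) = 9.57 / 42550 = 0.0002249 m/day.
In each layer the seepage velocity is v_i = q/n_i, so the layer transit time is t_i = b_i·n_i / q:
  layer 1 (fine sand): t_1 = 6.46 × 0.18 / 0.0002249 = 5170 d
  layer 2 (clay): t_2 = 8.38 × 0.02 / 0.0002249 = 745.2 d
  layer 3 (coarse sand): t_3 = 5.28 × 0.30 / 0.0002249 = 7043 d
Total t = Σ t_i = 12958 days = 35.48 years.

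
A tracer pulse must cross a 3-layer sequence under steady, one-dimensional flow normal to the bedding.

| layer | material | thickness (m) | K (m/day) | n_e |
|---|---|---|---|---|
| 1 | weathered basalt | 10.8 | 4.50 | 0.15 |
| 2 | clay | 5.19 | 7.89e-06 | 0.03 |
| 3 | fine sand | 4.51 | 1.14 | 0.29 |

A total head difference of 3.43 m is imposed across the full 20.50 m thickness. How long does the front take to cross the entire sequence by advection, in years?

With flow normal to the layers, continuity requires the same specific discharge q through every layer.
Σ(b_i/K_i) = 10.8/4.50 + 5.19/7.89e-06 + 4.51/1.14 = 6.578e+05 d.
q = Δh / Σ(b_i/K_i) = 3.43 / 6.578e+05 = 5.214e-06 m/day.
In each layer the seepage velocity is v_i = q/n_i, so the layer transit time is t_i = b_i·n_i / q:
  layer 1 (weathered basalt): t_1 = 10.8 × 0.15 / 5.214e-06 = 3.107e+05 d
  layer 2 (clay): t_2 = 5.19 × 0.03 / 5.214e-06 = 29860 d
  layer 3 (fine sand): t_3 = 4.51 × 0.29 / 5.214e-06 = 2.508e+05 d
Total t = Σ t_i = 5.914e+05 days = 1619 years.

1620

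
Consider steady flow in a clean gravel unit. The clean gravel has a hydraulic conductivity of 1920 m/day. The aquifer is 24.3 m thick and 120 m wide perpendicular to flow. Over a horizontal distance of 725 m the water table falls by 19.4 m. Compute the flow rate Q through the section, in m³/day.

150000

Cross-sectional area A = 120 × 24.3 = 2916 m².
Hydraulic gradient i = Δh / L = 19.4 / 725 = 0.02676.
Darcy's law: Q = K · A · i = 1920 × 2916 × 0.02676 = 1.498e+05 m³/day.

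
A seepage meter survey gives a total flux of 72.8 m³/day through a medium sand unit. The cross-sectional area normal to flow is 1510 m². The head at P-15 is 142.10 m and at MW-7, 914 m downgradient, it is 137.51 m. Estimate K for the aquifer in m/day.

9.60

Hydraulic gradient i = (142.10 − 137.51) / 914 = 4.59 / 914 = 0.005022.
From Q = K·A·i, K = Q / (A·i) = 72.8 / (1510 × 0.005022) = 9.600 m/day.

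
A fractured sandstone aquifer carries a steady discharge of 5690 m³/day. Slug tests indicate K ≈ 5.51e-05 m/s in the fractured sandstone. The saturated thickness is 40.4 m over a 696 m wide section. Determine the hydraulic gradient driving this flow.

Convert K: 5.51e-05 m/s × 86400 = 4.761 m/day.
Cross-sectional area A = 696 × 40.4 = 28118 m².
From Q = K·A·i, i = Q / (K·A) = 5690 / (4.761 × 28118) = 0.04251.

0.0425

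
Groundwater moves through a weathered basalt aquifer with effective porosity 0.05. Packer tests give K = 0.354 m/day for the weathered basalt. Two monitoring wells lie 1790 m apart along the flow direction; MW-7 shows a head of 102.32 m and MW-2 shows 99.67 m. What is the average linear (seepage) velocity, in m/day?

Hydraulic gradient i = (102.32 − 99.67) / 1790 = 2.65 / 1790 = 0.001480.
Darcy flux q = K · i = 0.3540 × 0.001480 = 0.0005241 m/day.
Seepage velocity v = q / n_e = 0.0005241 / 0.05 = 0.01048 m/day.

0.0105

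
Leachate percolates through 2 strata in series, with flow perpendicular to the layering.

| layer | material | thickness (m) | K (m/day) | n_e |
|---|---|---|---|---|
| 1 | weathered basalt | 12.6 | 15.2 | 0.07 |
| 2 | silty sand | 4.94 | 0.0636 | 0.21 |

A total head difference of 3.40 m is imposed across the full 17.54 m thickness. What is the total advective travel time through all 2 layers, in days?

With flow normal to the layers, continuity requires the same specific discharge q through every layer.
Σ(b_i/K_i) = 12.6/15.2 + 4.94/0.0636 = 78.50 d.
q = Δh / Σ(b_i/K_i) = 3.40 / 78.50 = 0.04331 m/day.
In each layer the seepage velocity is v_i = q/n_i, so the layer transit time is t_i = b_i·n_i / q:
  layer 1 (weathered basalt): t_1 = 12.6 × 0.07 / 0.04331 = 20.36 d
  layer 2 (silty sand): t_2 = 4.94 × 0.21 / 0.04331 = 23.95 d
Total t = Σ t_i = 44.32 days.

44.3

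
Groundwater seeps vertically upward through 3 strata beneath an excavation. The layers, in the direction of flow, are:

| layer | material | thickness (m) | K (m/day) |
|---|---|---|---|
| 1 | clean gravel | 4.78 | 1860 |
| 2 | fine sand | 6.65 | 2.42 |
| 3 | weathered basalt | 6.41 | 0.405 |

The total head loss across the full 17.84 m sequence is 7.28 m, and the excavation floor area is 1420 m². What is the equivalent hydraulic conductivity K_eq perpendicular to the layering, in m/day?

0.960

Flow is perpendicular to layering, so the layers act in series and the equivalent K is the thickness-weighted harmonic mean.
Total thickness L = 4.78 + 6.65 + 6.41 = 17.84 m.
Σ(b_i/K_i) = 4.78/1860 + 6.65/2.42 + 6.41/0.405 = 18.58 d.
K_eq = L / Σ(b_i/K_i) = 17.84 / 18.58 = 0.9603 m/day.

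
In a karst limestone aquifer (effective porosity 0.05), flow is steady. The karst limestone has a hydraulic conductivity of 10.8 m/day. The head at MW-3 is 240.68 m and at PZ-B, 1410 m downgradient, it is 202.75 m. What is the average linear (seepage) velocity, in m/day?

Hydraulic gradient i = (240.68 − 202.75) / 1410 = 37.93 / 1410 = 0.02690.
Darcy flux q = K · i = 10.80 × 0.02690 = 0.2905 m/day.
Seepage velocity v = q / n_e = 0.2905 / 0.05 = 5.811 m/day.

5.81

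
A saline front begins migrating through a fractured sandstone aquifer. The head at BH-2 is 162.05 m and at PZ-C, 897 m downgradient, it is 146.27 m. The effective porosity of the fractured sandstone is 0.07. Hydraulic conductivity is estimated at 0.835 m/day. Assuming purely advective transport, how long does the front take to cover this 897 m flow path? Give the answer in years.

11.7

Hydraulic gradient i = (162.05 − 146.27) / 897 = 15.78 / 897 = 0.01759.
Darcy flux q = K · i = 0.8350 × 0.01759 = 0.01469 m/day.
Seepage velocity v = q / n_e = 0.01469 / 0.07 = 0.2098 m/day.
Travel time t = L / v = 897 / 0.2098 = 4275 days = 11.70 years.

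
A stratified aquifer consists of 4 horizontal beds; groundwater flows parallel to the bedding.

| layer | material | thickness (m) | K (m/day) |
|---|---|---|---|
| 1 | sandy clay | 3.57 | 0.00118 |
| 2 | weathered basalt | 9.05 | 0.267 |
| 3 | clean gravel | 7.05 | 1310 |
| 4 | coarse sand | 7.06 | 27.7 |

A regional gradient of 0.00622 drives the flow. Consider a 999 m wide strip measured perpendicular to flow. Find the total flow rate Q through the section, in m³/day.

Flow is parallel to layering, so each bed carries its own Darcy discharge and the transmissivities add.
Σ(K_i·b_i) = 0.00118×3.57 + 0.267×9.05 + 1310×7.05 + 27.7×7.06 = 9433 m²/day.
Hydraulic gradient i = 0.00622.
Q = Σ(K_i·b_i) · W · i = 9433 × 999 × 0.006220 = 58618 m³/day.

58600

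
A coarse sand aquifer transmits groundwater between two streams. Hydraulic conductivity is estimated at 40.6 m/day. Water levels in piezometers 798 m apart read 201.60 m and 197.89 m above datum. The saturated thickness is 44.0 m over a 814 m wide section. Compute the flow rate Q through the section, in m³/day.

6760

Cross-sectional area A = 814 × 44.0 = 35816 m².
Hydraulic gradient i = (201.60 − 197.89) / 798 = 3.71 / 798 = 0.004649.
Darcy's law: Q = K · A · i = 40.60 × 35816 × 0.004649 = 6760 m³/day.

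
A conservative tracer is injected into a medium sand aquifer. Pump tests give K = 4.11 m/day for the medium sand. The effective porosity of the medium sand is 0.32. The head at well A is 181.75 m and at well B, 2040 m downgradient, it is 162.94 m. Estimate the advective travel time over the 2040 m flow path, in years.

Hydraulic gradient i = (181.75 − 162.94) / 2040 = 18.81 / 2040 = 0.009221.
Darcy flux q = K · i = 4.110 × 0.009221 = 0.03790 m/day.
Seepage velocity v = q / n_e = 0.03790 / 0.32 = 0.1184 m/day.
Travel time t = L / v = 2040 / 0.1184 = 17226 days = 47.16 years.

47.2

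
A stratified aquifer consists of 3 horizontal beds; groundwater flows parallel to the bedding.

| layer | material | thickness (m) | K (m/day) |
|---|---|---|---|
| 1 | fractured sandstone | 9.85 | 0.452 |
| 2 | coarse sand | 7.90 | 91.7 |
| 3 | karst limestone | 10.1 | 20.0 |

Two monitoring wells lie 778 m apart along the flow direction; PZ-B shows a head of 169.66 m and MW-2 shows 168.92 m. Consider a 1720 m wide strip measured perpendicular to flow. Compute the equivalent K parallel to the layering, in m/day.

Flow is parallel to layering, so each bed carries its own Darcy discharge and the transmissivities add.
Σ(K_i·b_i) = 0.452×9.85 + 91.7×7.90 + 20.0×10.1 = 930.9 m²/day.
Total thickness b = 27.85 m, so K_eq = Σ(K_i·b_i)/b = 33.42 m/day.

33.4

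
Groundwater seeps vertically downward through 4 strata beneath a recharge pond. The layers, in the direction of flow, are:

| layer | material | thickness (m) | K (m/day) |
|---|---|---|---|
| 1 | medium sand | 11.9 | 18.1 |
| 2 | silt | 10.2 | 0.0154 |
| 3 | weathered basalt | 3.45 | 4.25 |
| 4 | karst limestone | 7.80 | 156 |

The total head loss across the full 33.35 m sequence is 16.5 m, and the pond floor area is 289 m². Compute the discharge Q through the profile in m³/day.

Flow is perpendicular to layering, so the layers act in series and the equivalent K is the thickness-weighted harmonic mean.
Total thickness L = 11.9 + 10.2 + 3.45 + 7.80 = 33.35 m.
Σ(b_i/K_i) = 11.9/18.1 + 10.2/0.0154 + 3.45/4.25 + 7.80/156 = 663.9 d.
K_eq = L / Σ(b_i/K_i) = 33.35 / 663.9 = 0.05024 m/day.
Q = K_eq · A · (Δh/L) = 0.05024 × 289 × (16.5/33.35) = 7.183 m³/day.

7.18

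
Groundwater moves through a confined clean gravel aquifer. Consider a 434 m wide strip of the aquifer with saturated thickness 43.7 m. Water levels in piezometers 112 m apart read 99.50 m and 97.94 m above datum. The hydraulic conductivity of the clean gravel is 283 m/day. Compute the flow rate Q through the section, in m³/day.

Cross-sectional area A = 434 × 43.7 = 18966 m².
Hydraulic gradient i = (99.50 − 97.94) / 112 = 1.56 / 112 = 0.01393.
Darcy's law: Q = K · A · i = 283.0 × 18966 × 0.01393 = 74759 m³/day.

74800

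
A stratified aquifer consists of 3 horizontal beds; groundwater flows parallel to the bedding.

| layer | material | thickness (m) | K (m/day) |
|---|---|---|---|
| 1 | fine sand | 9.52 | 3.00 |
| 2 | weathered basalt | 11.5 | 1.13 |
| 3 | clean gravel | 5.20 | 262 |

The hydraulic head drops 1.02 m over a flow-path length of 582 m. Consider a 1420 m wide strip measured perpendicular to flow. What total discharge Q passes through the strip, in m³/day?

3490

Flow is parallel to layering, so each bed carries its own Darcy discharge and the transmissivities add.
Σ(K_i·b_i) = 3.00×9.52 + 1.13×11.5 + 262×5.20 = 1404 m²/day.
Hydraulic gradient i = Δh / L = 1.02 / 582 = 0.001753.
Q = Σ(K_i·b_i) · W · i = 1404 × 1420 × 0.001753 = 3494 m³/day.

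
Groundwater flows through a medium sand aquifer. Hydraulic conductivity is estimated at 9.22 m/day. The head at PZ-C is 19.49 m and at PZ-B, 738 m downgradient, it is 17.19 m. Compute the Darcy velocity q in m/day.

Hydraulic gradient i = (19.49 − 17.19) / 738 = 2.3 / 738 = 0.003117.
Specific discharge q = K · i = 9.220 × 0.003117 = 0.02873 m/day.

0.0287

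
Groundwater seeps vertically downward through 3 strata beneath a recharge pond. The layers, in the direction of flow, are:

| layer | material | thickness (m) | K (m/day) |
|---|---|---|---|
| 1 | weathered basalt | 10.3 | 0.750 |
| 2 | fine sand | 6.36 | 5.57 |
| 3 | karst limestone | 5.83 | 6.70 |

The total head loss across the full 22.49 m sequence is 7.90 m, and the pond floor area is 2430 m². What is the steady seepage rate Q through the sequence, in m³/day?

Flow is perpendicular to layering, so the layers act in series and the equivalent K is the thickness-weighted harmonic mean.
Total thickness L = 10.3 + 6.36 + 5.83 = 22.49 m.
Σ(b_i/K_i) = 10.3/0.750 + 6.36/5.57 + 5.83/6.70 = 15.75 d.
K_eq = L / Σ(b_i/K_i) = 22.49 / 15.75 = 1.428 m/day.
Q = K_eq · A · (Δh/L) = 1.428 × 2430 × (7.90/22.49) = 1219 m³/day.

1220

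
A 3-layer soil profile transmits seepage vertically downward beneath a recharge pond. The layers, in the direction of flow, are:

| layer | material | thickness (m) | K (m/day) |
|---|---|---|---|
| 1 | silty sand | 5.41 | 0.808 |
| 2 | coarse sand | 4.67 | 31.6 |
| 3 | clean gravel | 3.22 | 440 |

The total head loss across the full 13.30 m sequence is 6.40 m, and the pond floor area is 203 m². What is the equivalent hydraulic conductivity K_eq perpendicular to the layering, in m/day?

Flow is perpendicular to layering, so the layers act in series and the equivalent K is the thickness-weighted harmonic mean.
Total thickness L = 5.41 + 4.67 + 3.22 = 13.30 m.
Σ(b_i/K_i) = 5.41/0.808 + 4.67/31.6 + 3.22/440 = 6.851 d.
K_eq = L / Σ(b_i/K_i) = 13.30 / 6.851 = 1.941 m/day.

1.94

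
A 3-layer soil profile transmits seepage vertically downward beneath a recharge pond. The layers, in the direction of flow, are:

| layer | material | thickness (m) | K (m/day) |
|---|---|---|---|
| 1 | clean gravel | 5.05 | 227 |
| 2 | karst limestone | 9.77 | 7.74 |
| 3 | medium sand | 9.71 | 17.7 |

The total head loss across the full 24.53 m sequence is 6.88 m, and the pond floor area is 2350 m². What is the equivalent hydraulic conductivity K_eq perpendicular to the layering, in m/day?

Flow is perpendicular to layering, so the layers act in series and the equivalent K is the thickness-weighted harmonic mean.
Total thickness L = 5.05 + 9.77 + 9.71 = 24.53 m.
Σ(b_i/K_i) = 5.05/227 + 9.77/7.74 + 9.71/17.7 = 1.833 d.
K_eq = L / Σ(b_i/K_i) = 24.53 / 1.833 = 13.38 m/day.

13.4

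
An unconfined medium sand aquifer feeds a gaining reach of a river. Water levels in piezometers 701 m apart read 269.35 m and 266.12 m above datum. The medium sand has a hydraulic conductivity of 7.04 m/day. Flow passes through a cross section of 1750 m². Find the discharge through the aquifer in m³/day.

Hydraulic gradient i = (269.35 − 266.12) / 701 = 3.23 / 701 = 0.004608.
Darcy's law: Q = K · A · i = 7.040 × 1750 × 0.004608 = 56.77 m³/day.

56.8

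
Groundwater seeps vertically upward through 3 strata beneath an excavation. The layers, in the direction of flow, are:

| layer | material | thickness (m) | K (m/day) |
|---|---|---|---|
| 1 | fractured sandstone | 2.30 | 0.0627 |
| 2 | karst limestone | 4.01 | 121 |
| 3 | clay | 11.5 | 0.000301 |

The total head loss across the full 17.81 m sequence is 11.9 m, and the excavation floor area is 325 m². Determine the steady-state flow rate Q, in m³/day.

0.101

Flow is perpendicular to layering, so the layers act in series and the equivalent K is the thickness-weighted harmonic mean.
Total thickness L = 2.30 + 4.01 + 11.5 = 17.81 m.
Σ(b_i/K_i) = 2.30/0.0627 + 4.01/121 + 11.5/0.000301 = 38243 d.
K_eq = L / Σ(b_i/K_i) = 17.81 / 38243 = 0.0004657 m/day.
Q = K_eq · A · (Δh/L) = 0.0004657 × 325 × (11.9/17.81) = 0.1011 m³/day.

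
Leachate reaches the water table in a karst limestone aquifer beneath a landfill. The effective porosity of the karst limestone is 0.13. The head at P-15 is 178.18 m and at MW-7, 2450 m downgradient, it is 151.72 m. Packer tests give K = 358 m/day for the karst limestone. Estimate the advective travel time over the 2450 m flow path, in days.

Hydraulic gradient i = (178.18 − 151.72) / 2450 = 26.46 / 2450 = 0.01080.
Darcy flux q = K · i = 358.0 × 0.01080 = 3.866 m/day.
Seepage velocity v = q / n_e = 3.866 / 0.13 = 29.74 m/day.
Travel time t = L / v = 2450 / 29.74 = 82.38 days.

82.4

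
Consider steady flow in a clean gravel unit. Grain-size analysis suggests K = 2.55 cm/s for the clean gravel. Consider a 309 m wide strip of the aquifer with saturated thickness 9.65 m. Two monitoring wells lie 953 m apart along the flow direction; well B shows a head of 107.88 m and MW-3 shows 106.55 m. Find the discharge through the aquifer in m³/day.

9170

Convert K: 2.55 cm/s × 864 = 2203 m/day.
Cross-sectional area A = 309 × 9.65 = 2982 m².
Hydraulic gradient i = (107.88 − 106.55) / 953 = 1.33 / 953 = 0.001396.
Darcy's law: Q = K · A · i = 2203 × 2982 × 0.001396 = 9169 m³/day.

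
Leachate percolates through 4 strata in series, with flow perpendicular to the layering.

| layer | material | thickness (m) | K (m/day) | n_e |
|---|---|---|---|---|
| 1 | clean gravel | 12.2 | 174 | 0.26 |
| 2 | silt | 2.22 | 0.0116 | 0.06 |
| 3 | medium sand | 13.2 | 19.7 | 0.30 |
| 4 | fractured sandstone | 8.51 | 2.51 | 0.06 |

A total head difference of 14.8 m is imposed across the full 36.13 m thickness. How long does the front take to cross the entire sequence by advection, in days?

With flow normal to the layers, continuity requires the same specific discharge q through every layer.
Σ(b_i/K_i) = 12.2/174 + 2.22/0.0116 + 13.2/19.7 + 8.51/2.51 = 195.5 d.
q = Δh / Σ(b_i/K_i) = 14.8 / 195.5 = 0.07570 m/day.
In each layer the seepage velocity is v_i = q/n_i, so the layer transit time is t_i = b_i·n_i / q:
  layer 1 (clean gravel): t_1 = 12.2 × 0.26 / 0.07570 = 41.90 d
  layer 2 (silt): t_2 = 2.22 × 0.06 / 0.07570 = 1.760 d
  layer 3 (medium sand): t_3 = 13.2 × 0.30 / 0.07570 = 52.31 d
  layer 4 (fractured sandstone): t_4 = 8.51 × 0.06 / 0.07570 = 6.745 d
Total t = Σ t_i = 102.7 days.

103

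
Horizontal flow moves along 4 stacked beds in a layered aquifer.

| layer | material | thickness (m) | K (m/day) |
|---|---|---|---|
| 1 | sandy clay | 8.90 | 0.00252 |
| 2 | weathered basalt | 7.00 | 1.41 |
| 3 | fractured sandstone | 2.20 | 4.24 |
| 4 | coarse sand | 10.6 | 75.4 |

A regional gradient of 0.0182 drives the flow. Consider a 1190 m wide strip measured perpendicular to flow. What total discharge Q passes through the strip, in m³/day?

Flow is parallel to layering, so each bed carries its own Darcy discharge and the transmissivities add.
Σ(K_i·b_i) = 0.00252×8.90 + 1.41×7.00 + 4.24×2.20 + 75.4×10.6 = 818.5 m²/day.
Hydraulic gradient i = 0.0182.
Q = Σ(K_i·b_i) · W · i = 818.5 × 1190 × 0.01820 = 17726 m³/day.

17700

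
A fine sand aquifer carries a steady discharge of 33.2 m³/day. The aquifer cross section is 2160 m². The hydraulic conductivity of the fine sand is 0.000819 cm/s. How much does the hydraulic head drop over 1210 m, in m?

Convert K: 0.000819 cm/s × 864 = 0.7076 m/day.
From Q = K·A·i, i = Q / (K·A) = 33.2 / (0.7076 × 2160) = 0.02172.
Head loss Δh = i · L = 0.02172 × 1210 = 26.28 m.

26.3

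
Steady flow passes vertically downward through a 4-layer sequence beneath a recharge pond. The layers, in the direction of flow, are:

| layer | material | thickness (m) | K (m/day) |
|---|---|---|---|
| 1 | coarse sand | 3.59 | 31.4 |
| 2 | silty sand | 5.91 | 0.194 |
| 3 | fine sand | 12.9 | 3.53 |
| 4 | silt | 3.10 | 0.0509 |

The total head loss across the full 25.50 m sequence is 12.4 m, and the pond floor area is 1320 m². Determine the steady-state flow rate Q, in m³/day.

Flow is perpendicular to layering, so the layers act in series and the equivalent K is the thickness-weighted harmonic mean.
Total thickness L = 3.59 + 5.91 + 12.9 + 3.10 = 25.50 m.
Σ(b_i/K_i) = 3.59/31.4 + 5.91/0.194 + 12.9/3.53 + 3.10/0.0509 = 95.14 d.
K_eq = L / Σ(b_i/K_i) = 25.50 / 95.14 = 0.2680 m/day.
Q = K_eq · A · (Δh/L) = 0.2680 × 1320 × (12.4/25.50) = 172.0 m³/day.

172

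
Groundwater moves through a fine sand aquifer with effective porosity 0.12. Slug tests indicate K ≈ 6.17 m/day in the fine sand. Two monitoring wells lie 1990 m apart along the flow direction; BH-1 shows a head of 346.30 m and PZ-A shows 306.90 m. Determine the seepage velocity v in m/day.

1.02

Hydraulic gradient i = (346.30 − 306.90) / 1990 = 39.4 / 1990 = 0.01980.
Darcy flux q = K · i = 6.170 × 0.01980 = 0.1222 m/day.
Seepage velocity v = q / n_e = 0.1222 / 0.12 = 1.018 m/day.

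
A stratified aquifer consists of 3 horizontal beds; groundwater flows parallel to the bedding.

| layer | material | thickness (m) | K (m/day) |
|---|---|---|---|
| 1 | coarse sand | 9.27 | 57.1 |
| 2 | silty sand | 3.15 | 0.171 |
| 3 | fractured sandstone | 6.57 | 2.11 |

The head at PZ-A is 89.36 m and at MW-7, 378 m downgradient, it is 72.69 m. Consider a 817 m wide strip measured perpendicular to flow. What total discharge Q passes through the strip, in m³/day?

Flow is parallel to layering, so each bed carries its own Darcy discharge and the transmissivities add.
Σ(K_i·b_i) = 57.1×9.27 + 0.171×3.15 + 2.11×6.57 = 543.7 m²/day.
Hydraulic gradient i = (89.36 − 72.69) / 378 = 16.67 / 378 = 0.04410.
Q = Σ(K_i·b_i) · W · i = 543.7 × 817 × 0.04410 = 19590 m³/day.

19600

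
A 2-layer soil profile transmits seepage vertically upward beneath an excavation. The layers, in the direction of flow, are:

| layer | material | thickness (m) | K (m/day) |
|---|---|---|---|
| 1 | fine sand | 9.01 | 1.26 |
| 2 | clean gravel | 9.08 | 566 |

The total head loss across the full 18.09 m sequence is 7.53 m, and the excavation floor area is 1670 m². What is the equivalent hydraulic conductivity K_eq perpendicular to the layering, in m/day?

Flow is perpendicular to layering, so the layers act in series and the equivalent K is the thickness-weighted harmonic mean.
Total thickness L = 9.01 + 9.08 = 18.09 m.
Σ(b_i/K_i) = 9.01/1.26 + 9.08/566 = 7.167 d.
K_eq = L / Σ(b_i/K_i) = 18.09 / 7.167 = 2.524 m/day.

2.52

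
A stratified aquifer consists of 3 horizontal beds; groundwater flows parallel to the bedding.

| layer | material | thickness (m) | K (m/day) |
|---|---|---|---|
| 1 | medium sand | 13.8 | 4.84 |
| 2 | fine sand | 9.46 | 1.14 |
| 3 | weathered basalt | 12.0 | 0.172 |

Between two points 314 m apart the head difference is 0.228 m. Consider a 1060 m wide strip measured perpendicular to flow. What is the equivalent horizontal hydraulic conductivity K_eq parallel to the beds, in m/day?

Flow is parallel to layering, so each bed carries its own Darcy discharge and the transmissivities add.
Σ(K_i·b_i) = 4.84×13.8 + 1.14×9.46 + 0.172×12.0 = 79.64 m²/day.
Total thickness b = 35.26 m, so K_eq = Σ(K_i·b_i)/b = 2.259 m/day.

2.26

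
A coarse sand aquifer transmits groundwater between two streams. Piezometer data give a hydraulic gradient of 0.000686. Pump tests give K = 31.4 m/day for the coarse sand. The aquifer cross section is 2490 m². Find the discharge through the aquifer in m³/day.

Hydraulic gradient i = 0.000686.
Darcy's law: Q = K · A · i = 31.40 × 2490 × 0.0006860 = 53.64 m³/day.

53.6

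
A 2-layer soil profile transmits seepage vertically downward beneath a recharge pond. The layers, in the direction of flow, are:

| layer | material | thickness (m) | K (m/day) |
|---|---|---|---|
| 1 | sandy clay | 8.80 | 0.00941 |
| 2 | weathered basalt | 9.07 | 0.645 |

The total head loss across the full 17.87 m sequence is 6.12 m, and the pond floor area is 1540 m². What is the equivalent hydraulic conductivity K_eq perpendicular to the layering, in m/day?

Flow is perpendicular to layering, so the layers act in series and the equivalent K is the thickness-weighted harmonic mean.
Total thickness L = 8.80 + 9.07 = 17.87 m.
Σ(b_i/K_i) = 8.80/0.00941 + 9.07/0.645 = 949.2 d.
K_eq = L / Σ(b_i/K_i) = 17.87 / 949.2 = 0.01883 m/day.

0.0188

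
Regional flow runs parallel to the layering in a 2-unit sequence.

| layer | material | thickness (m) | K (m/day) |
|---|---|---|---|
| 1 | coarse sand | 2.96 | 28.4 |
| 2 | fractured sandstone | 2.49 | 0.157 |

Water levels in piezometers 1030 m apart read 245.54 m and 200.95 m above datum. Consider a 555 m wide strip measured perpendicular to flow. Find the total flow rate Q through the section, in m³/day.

Flow is parallel to layering, so each bed carries its own Darcy discharge and the transmissivities add.
Σ(K_i·b_i) = 28.4×2.96 + 0.157×2.49 = 84.45 m²/day.
Hydraulic gradient i = (245.54 − 200.95) / 1030 = 44.59 / 1030 = 0.04329.
Q = Σ(K_i·b_i) · W · i = 84.45 × 555 × 0.04329 = 2029 m³/day.

2030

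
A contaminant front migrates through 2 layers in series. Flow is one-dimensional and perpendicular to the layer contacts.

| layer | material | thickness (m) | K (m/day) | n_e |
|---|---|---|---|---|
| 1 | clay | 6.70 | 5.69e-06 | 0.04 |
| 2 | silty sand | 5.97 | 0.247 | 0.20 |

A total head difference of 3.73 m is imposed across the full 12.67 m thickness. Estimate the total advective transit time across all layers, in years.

With flow normal to the layers, continuity requires the same specific discharge q through every layer.
Σ(b_i/K_i) = 6.70/5.69e-06 + 5.97/0.247 = 1.178e+06 d.
q = Δh / Σ(b_i/K_i) = 3.73 / 1.178e+06 = 3.168e-06 m/day.
In each layer the seepage velocity is v_i = q/n_i, so the layer transit time is t_i = b_i·n_i / q:
  layer 1 (clay): t_1 = 6.70 × 0.04 / 3.168e-06 = 84605 d
  layer 2 (silty sand): t_2 = 5.97 × 0.20 / 3.168e-06 = 3.769e+05 d
Total t = Σ t_i = 4.615e+05 days = 1264 years.

1260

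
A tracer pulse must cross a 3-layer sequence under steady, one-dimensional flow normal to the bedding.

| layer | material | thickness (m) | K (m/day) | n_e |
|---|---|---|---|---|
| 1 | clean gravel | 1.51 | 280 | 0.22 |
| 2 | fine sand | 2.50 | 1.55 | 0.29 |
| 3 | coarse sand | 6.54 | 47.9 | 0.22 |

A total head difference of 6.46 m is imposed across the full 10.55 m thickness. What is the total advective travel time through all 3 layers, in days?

0.678

With flow normal to the layers, continuity requires the same specific discharge q through every layer.
Σ(b_i/K_i) = 1.51/280 + 2.50/1.55 + 6.54/47.9 = 1.755 d.
q = Δh / Σ(b_i/K_i) = 6.46 / 1.755 = 3.681 m/day.
In each layer the seepage velocity is v_i = q/n_i, so the layer transit time is t_i = b_i·n_i / q:
  layer 1 (clean gravel): t_1 = 1.51 × 0.22 / 3.681 = 0.09024 d
  layer 2 (fine sand): t_2 = 2.50 × 0.29 / 3.681 = 0.1969 d
  layer 3 (coarse sand): t_3 = 6.54 × 0.22 / 3.681 = 0.3908 d
Total t = Σ t_i = 0.6780 days.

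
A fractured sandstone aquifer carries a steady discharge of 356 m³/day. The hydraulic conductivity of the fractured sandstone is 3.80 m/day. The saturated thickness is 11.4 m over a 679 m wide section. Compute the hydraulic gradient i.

Cross-sectional area A = 679 × 11.4 = 7741 m².
From Q = K·A·i, i = Q / (K·A) = 356 / (3.800 × 7741) = 0.01210.

0.0121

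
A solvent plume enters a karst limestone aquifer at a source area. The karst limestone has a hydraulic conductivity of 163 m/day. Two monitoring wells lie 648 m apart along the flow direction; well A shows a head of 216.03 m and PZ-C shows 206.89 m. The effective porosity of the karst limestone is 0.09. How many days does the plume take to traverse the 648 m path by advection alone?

Hydraulic gradient i = (216.03 − 206.89) / 648 = 9.14 / 648 = 0.01410.
Darcy flux q = K · i = 163.0 × 0.01410 = 2.299 m/day.
Seepage velocity v = q / n_e = 2.299 / 0.09 = 25.55 m/day.
Travel time t = L / v = 648 / 25.55 = 25.37 days.

25.4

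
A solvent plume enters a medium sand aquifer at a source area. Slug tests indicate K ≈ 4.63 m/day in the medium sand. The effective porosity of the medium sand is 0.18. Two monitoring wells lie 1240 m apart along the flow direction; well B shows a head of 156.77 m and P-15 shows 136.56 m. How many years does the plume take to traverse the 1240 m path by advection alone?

8.10

Hydraulic gradient i = (156.77 − 136.56) / 1240 = 20.21 / 1240 = 0.01630.
Darcy flux q = K · i = 4.630 × 0.01630 = 0.07546 m/day.
Seepage velocity v = q / n_e = 0.07546 / 0.18 = 0.4192 m/day.
Travel time t = L / v = 1240 / 0.4192 = 2958 days = 8.098 years.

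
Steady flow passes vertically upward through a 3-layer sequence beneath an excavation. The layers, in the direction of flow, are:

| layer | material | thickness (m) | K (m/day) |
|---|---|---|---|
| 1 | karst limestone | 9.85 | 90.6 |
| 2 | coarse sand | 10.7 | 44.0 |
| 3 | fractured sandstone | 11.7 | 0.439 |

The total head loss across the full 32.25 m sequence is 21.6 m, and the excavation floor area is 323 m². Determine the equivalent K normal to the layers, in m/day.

Flow is perpendicular to layering, so the layers act in series and the equivalent K is the thickness-weighted harmonic mean.
Total thickness L = 9.85 + 10.7 + 11.7 = 32.25 m.
Σ(b_i/K_i) = 9.85/90.6 + 10.7/44.0 + 11.7/0.439 = 27.00 d.
K_eq = L / Σ(b_i/K_i) = 32.25 / 27.00 = 1.194 m/day.

1.19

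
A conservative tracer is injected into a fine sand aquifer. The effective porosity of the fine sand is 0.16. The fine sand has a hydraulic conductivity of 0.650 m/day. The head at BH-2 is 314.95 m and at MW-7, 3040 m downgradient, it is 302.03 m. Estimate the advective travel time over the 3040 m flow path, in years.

Hydraulic gradient i = (314.95 − 302.03) / 3040 = 12.92 / 3040 = 0.004250.
Darcy flux q = K · i = 0.6500 × 0.004250 = 0.002763 m/day.
Seepage velocity v = q / n_e = 0.002763 / 0.16 = 0.01727 m/day.
Travel time t = L / v = 3040 / 0.01727 = 1.761e+05 days = 482.1 years.

482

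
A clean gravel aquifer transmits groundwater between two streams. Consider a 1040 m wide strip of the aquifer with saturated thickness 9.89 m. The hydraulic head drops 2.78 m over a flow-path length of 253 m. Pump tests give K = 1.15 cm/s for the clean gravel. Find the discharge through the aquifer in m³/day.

112000

Convert K: 1.15 cm/s × 864 = 993.6 m/day.
Cross-sectional area A = 1040 × 9.89 = 10286 m².
Hydraulic gradient i = Δh / L = 2.78 / 253 = 0.01099.
Darcy's law: Q = K · A · i = 993.6 × 10286 × 0.01099 = 1.123e+05 m³/day.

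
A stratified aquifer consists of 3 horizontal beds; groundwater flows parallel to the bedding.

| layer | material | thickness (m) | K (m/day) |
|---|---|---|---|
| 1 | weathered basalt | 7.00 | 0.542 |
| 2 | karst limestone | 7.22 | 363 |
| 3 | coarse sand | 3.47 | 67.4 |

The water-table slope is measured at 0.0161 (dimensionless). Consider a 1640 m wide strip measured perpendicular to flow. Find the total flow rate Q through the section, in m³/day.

Flow is parallel to layering, so each bed carries its own Darcy discharge and the transmissivities add.
Σ(K_i·b_i) = 0.542×7.00 + 363×7.22 + 67.4×3.47 = 2859 m²/day.
Hydraulic gradient i = 0.0161.
Q = Σ(K_i·b_i) · W · i = 2859 × 1640 × 0.01610 = 75477 m³/day.

75500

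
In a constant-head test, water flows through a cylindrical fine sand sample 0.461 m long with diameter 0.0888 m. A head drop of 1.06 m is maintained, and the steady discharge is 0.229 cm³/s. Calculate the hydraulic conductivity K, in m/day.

Cross-sectional area A = π·(d/2)² = π × (0.0888/2)² = 0.006193 m².
Convert discharge: 0.229 cm³/s = 2.290e-07 m³/s.
Darcy's law rearranged: K = Q·L / (A·Δh) = 2.290e-07 × 0.461 / (0.006193 × 1.06) = 1.608e-05 m/s = 1.389 m/day.

1.39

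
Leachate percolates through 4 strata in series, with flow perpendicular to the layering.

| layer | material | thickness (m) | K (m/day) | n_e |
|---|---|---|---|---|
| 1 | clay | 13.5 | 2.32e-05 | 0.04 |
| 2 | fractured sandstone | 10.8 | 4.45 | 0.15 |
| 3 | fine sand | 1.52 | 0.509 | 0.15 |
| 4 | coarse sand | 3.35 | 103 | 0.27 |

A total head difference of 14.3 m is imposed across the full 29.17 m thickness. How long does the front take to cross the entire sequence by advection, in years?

367

With flow normal to the layers, continuity requires the same specific discharge q through every layer.
Σ(b_i/K_i) = 13.5/2.32e-05 + 10.8/4.45 + 1.52/0.509 + 3.35/103 = 5.819e+05 d.
q = Δh / Σ(b_i/K_i) = 14.3 / 5.819e+05 = 2.457e-05 m/day.
In each layer the seepage velocity is v_i = q/n_i, so the layer transit time is t_i = b_i·n_i / q:
  layer 1 (clay): t_1 = 13.5 × 0.04 / 2.457e-05 = 21974 d
  layer 2 (fractured sandstone): t_2 = 10.8 × 0.15 / 2.457e-05 = 65922 d
  layer 3 (fine sand): t_3 = 1.52 × 0.15 / 2.457e-05 = 9278 d
  layer 4 (coarse sand): t_4 = 3.35 × 0.27 / 2.457e-05 = 36806 d
Total t = Σ t_i = 1.340e+05 days = 366.8 years.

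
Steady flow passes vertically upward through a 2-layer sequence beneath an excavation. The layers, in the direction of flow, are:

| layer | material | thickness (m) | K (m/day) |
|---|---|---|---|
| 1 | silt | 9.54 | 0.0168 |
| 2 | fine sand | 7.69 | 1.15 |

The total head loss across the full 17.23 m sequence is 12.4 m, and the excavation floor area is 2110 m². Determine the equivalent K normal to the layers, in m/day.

0.0300

Flow is perpendicular to layering, so the layers act in series and the equivalent K is the thickness-weighted harmonic mean.
Total thickness L = 9.54 + 7.69 = 17.23 m.
Σ(b_i/K_i) = 9.54/0.0168 + 7.69/1.15 = 574.5 d.
K_eq = L / Σ(b_i/K_i) = 17.23 / 574.5 = 0.02999 m/day.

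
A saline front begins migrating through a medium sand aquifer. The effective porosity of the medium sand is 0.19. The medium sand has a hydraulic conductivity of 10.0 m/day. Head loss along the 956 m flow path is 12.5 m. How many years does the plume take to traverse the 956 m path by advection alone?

Hydraulic gradient i = Δh / L = 12.5 / 956 = 0.01308.
Darcy flux q = K · i = 10.00 × 0.01308 = 0.1308 m/day.
Seepage velocity v = q / n_e = 0.1308 / 0.19 = 0.6882 m/day.
Travel time t = L / v = 956 / 0.6882 = 1389 days = 3.803 years.

3.80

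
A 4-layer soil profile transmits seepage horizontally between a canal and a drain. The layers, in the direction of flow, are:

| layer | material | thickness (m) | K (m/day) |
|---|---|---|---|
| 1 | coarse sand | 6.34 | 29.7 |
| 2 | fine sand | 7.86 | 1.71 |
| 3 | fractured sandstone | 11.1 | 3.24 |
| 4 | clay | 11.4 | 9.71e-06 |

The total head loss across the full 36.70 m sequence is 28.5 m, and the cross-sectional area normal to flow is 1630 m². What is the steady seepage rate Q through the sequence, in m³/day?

0.0396

Flow is perpendicular to layering, so the layers act in series and the equivalent K is the thickness-weighted harmonic mean.
Total thickness L = 6.34 + 7.86 + 11.1 + 11.4 = 36.70 m.
Σ(b_i/K_i) = 6.34/29.7 + 7.86/1.71 + 11.1/3.24 + 11.4/9.71e-06 = 1.174e+06 d.
K_eq = L / Σ(b_i/K_i) = 36.70 / 1.174e+06 = 3.126e-05 m/day.
Q = K_eq · A · (Δh/L) = 3.126e-05 × 1630 × (28.5/36.70) = 0.03957 m³/day.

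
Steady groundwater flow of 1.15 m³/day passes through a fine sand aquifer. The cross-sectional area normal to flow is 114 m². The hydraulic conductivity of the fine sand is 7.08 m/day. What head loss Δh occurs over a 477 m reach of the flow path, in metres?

0.680

From Q = K·A·i, i = Q / (K·A) = 1.15 / (7.080 × 114.0) = 0.001425.
Head loss Δh = i · L = 0.001425 × 477 = 0.6796 m.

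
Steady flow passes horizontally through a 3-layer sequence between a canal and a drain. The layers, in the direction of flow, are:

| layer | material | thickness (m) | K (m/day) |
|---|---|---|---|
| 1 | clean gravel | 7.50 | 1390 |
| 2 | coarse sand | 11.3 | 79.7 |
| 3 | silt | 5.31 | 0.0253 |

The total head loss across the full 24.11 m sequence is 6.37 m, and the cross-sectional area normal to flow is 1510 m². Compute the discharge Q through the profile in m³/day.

45.8

Flow is perpendicular to layering, so the layers act in series and the equivalent K is the thickness-weighted harmonic mean.
Total thickness L = 7.50 + 11.3 + 5.31 = 24.11 m.
Σ(b_i/K_i) = 7.50/1390 + 11.3/79.7 + 5.31/0.0253 = 210.0 d.
K_eq = L / Σ(b_i/K_i) = 24.11 / 210.0 = 0.1148 m/day.
Q = K_eq · A · (Δh/L) = 0.1148 × 1510 × (6.37/24.11) = 45.80 m³/day.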